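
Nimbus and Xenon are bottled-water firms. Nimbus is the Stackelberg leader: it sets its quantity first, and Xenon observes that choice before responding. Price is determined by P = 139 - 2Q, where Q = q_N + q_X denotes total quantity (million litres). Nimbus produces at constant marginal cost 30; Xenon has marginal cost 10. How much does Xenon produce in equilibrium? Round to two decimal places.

21.13

Solve by backward induction. Given q_N, the follower Xenon maximises π_X = (139 - 2q_N - 2q_X)q_X - 10q_X.
Follower FOC: 129 - 2q_N - 4q_X = 0, so q_X(q_N) = (129 - 2q_N)/4.
The leader anticipates this reaction. Substituting into P = 139 - 2Q gives P = 149/2 - q_N, so π_N = (149/2 - q_N)q_N - 30q_N.
Maximising: ∂π_N/∂q_N = 89/2 - 2q_N = 0, giving q_N = 89/4.
Then q_X = (129 - 2·(89/4))/4 = 169/8.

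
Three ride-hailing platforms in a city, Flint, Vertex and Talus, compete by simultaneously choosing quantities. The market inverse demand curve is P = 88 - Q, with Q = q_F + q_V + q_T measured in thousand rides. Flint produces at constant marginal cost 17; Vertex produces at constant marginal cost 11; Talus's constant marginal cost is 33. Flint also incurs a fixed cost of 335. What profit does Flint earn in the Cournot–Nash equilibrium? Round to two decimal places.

75.06

Flint's profit: π_F = (88 - Q)q_F - (17q_F). Setting ∂π_F/∂q_F = 0: 71 - 2q_F - (q_V + q_T) = 0.
Vertex's profit: π_V = (88 - Q)q_V - (11q_V). Setting ∂π_V/∂q_V = 0: 77 - 2q_V - (q_F + q_T) = 0.
Talus's first-order condition: 55 - 2q_T - (q_F + q_V) = 0.
Summing all 3 equations gives 203 − 4Q = 0, hence Q = 203/4.
Back-substituting: q_F = (71 − 203/4) = 81/4, q_V = (77 − 203/4) = 105/4, q_T = (55 − 203/4) = 17/4.
Price P = 88 - 203/4 = 149/4.
Flint's profit: (149/4 - 17)·(81/4) - 335 = 1201/16.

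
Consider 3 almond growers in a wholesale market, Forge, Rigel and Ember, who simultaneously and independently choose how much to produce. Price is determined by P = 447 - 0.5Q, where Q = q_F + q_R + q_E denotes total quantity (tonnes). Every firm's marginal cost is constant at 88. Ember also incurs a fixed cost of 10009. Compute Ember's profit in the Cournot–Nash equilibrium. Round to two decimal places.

Each firm earns π_i = (447 - 0.5Q)q_i - 88q_i.
Setting ∂π_i/∂q_i = 0 with rivals' quantities fixed: 359 - q_i - (1/2)·Σ_{j≠i} q_j = 0.
With identical firms every q_j equals q_i, so Σ_{j≠i} q_j = 2q_i and 359 = 2q_i, giving q_i = 359/2.
Price P = 447 - (1/2)·(1077/2) = 711/4.
Ember's profit: (711/4 - 88)·(359/2) - 10009 = 6101.1250.

6101.13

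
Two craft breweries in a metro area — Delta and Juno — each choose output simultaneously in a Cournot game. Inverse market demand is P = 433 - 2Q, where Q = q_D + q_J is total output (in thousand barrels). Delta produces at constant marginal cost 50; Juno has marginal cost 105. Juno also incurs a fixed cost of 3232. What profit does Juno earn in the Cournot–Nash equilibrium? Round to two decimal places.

Delta's profit: π_D = (433 - 2Q)q_D - (50q_D). Setting ∂π_D/∂q_D = 0: 383 - 4q_D - 2(q_J) = 0.
Juno's profit: π_J = (433 - 2Q)q_J - (105q_J). Setting ∂π_J/∂q_J = 0: 328 - 4q_J - 2(q_D) = 0.
Best responses: q_D = (383 - 2q_J)/4, q_J = (328 - 2q_D)/4.
Solving the pair: q_D = 73, q_J = 91/2.
Price P = 433 - 2·(237/2) = 196.
Juno's profit: (196 - 105)·(91/2) - 3232 = 1817/2.

908.50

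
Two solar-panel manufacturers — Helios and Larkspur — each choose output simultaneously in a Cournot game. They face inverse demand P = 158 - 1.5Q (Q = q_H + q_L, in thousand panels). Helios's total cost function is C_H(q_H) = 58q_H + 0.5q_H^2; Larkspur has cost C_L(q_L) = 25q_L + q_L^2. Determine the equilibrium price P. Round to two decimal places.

Helios's profit: π_H = (158 - 1.5Q)q_H - (58q_H + (1/2)q_H²). Setting ∂π_H/∂q_H = 0: 100 - 4q_H - (3/2)(q_L) = 0.
Larkspur's profit: π_L = (158 - 1.5Q)q_L - (25q_L + q_L²). Setting ∂π_L/∂q_L = 0: 133 - 5q_L - (3/2)(q_H) = 0.
Rearranging gives the reaction functions q_H = (100 - (3/2)q_L)/4 and q_L = (133 - (3/2)q_H)/5.
Solving the pair: q_H = 1202/71, q_L = 1528/71.
Total output Q = 38.4507, so price P = 158 - (3/2)·38.4507 = 100.3239.

100.32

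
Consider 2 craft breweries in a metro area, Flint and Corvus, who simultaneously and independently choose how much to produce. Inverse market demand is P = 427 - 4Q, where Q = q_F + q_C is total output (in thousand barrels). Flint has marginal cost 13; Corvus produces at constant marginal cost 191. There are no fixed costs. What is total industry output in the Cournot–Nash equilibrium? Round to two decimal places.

Flint's profit: π_F = (427 - 4Q)q_F - (13q_F). Setting ∂π_F/∂q_F = 0: 414 - 8q_F - 4(q_C) = 0.
Corvus's profit: π_C = (427 - 4Q)q_C - (191q_C). Setting ∂π_C/∂q_C = 0: 236 - 8q_C - 4(q_F) = 0.
Best responses: q_F = (414 - 4q_C)/8, q_C = (236 - 4q_F)/8.
Substituting one into the other gives q_F = 148/3 and q_C = 29/6.
Total output Q = 148/3 + 29/6 = 325/6.

54.17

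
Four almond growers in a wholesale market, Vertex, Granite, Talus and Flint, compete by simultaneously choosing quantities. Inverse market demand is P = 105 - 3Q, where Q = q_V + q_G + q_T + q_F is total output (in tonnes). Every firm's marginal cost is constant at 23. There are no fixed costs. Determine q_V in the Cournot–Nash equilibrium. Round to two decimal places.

Each firm earns π_i = (105 - 3Q)q_i - 23q_i.
First-order condition (treating rivals' output as given): 82 - 6q_i - 3·Σ_{j≠i} q_j = 0.
With identical firms every q_j equals q_i, so Σ_{j≠i} q_j = 3q_i and 82 = 15q_i, giving q_i = 82/15.

5.47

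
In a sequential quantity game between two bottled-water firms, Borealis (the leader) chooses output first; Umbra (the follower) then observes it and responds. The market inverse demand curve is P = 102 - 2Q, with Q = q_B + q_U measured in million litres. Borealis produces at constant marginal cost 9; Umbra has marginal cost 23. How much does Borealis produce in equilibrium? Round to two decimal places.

26.75

The follower Umbra best-responds to any q_B: π_U = (102 - 2Q)q_U - 23q_U.
Setting the follower's marginal profit to zero, 79 - 2q_B - 4q_U = 0, i.e. q_U = (79 - 2q_B)/4.
Borealis substitutes q_U(q_B) into its own profit: π_B = q_B(102 - 2q_B - (79 - 2q_B)/2) - 9q_B = (125/2 - q_B)q_B - 9q_B.
Leader FOC: 107/2 - 2q_B = 0, so q_B = 107/4.
Then q_U = (79 - 2·(107/4))/4 = 51/8.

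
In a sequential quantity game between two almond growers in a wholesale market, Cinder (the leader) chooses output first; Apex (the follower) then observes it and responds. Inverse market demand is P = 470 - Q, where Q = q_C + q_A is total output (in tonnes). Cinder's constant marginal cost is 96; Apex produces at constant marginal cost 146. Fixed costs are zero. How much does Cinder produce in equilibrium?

Solve by backward induction. Given q_C, the follower Apex maximises π_A = (470 - q_C - q_A)q_A - 146q_A.
∂π_A/∂q_A = 324 - q_C - 2q_A = 0 gives the reaction function q_A = (324 - q_C)/2.
The leader anticipates this reaction. Substituting into P = 470 - Q gives P = 308 - (1/2)q_C, so π_C = (308 - (1/2)q_C)q_C - 96q_C.
Maximising: ∂π_C/∂q_C = 212 - q_C = 0, giving q_C = 212.
Then q_A = (324 - 212)/2 = 56.

212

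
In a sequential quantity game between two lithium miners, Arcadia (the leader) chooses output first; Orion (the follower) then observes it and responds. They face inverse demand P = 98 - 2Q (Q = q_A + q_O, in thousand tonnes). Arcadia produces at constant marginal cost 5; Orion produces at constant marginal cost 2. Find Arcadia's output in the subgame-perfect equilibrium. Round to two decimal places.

22.50

The follower Orion best-responds to any q_A: π_O = (98 - 2Q)q_O - 2q_O.
Setting the follower's marginal profit to zero, 96 - 2q_A - 4q_O = 0, i.e. q_O = (96 - 2q_A)/4.
The leader anticipates this reaction. Substituting into P = 98 - 2Q gives P = 50 - q_A, so π_A = (50 - q_A)q_A - 5q_A.
The leader's first-order condition 45 - 2q_A = 0 yields q_A = 45/2.
Then q_O = (96 - 2·(45/2))/4 = 51/4.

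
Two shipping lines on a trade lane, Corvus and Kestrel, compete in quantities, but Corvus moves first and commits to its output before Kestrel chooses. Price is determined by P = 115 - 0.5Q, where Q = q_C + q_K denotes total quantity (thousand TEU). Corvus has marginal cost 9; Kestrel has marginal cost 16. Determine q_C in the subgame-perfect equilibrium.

113

Solve by backward induction. Given q_C, the follower Kestrel maximises π_K = (115 - (1/2)q_C - (1/2)q_K)q_K - 16q_K.
∂π_K/∂q_K = 99 - (1/2)q_C - q_K = 0 gives the reaction function q_K = (99 - (1/2)q_C).
The leader anticipates this reaction. Substituting into P = 115 - 0.5Q gives P = 131/2 - (1/4)q_C, so π_C = (131/2 - (1/4)q_C)q_C - 9q_C.
The leader's first-order condition 113/2 - (1/2)q_C = 0 yields q_C = 113.
Then q_K = (99 - (1/2)·113) = 85/2.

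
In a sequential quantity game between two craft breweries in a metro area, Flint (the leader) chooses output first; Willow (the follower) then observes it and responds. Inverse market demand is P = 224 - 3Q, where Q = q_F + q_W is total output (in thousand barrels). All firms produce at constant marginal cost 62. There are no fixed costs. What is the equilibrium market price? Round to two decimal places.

Solve by backward induction. Given q_F, the follower Willow maximises π_W = (224 - 3q_F - 3q_W)q_W - 62q_W.
Setting the follower's marginal profit to zero, 162 - 3q_F - 6q_W = 0, i.e. q_W = (162 - 3q_F)/6.
Flint substitutes q_W(q_F) into its own profit: π_F = q_F(224 - 3q_F - (162 - 3q_F)/2) - 62q_F = (143 - (3/2)q_F)q_F - 62q_F.
The leader's first-order condition 81 - 3q_F = 0 yields q_F = 27.
Then q_W = (162 - 3·27)/6 = 27/2.
Total output Q = 81/2, so price P = 224 - 3·(81/2) = 205/2.

102.50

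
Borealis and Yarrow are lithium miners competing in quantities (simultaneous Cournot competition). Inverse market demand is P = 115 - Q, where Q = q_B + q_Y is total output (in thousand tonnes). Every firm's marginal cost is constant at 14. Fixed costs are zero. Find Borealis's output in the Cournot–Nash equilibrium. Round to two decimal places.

A representative firm's profit is π_i = q_i(115 - Q) - 14q_i.
First-order condition (treating rivals' output as given): 101 - 2q_i - q_j = 0.
With identical firms every q_j equals q_i, so q_j = q_i and 101 = 3q_i, giving q_i = 101/3.

33.67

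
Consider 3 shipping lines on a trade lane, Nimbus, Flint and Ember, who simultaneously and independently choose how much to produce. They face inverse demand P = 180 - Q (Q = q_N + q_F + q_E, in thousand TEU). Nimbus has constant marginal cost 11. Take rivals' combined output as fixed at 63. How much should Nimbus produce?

With rivals' combined output fixed at 63, Nimbus's profit is π_N = (180 - 63 - q_N)q_N - (11q_N) = (117 - q_N)q_N - (11q_N).
∂π_N/∂q_N = 106 - 2q_N = 0, so q_N = 53.

53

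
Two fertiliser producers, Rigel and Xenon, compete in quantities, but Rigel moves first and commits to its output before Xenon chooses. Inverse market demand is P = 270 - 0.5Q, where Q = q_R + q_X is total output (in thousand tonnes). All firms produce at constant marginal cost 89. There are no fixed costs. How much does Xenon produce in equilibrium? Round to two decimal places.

The follower Xenon best-responds to any q_R: π_X = (270 - 0.5Q)q_X - 89q_X.
Setting the follower's marginal profit to zero, 181 - (1/2)q_R - q_X = 0, i.e. q_X = (181 - (1/2)q_R).
The leader anticipates this reaction. Substituting into P = 270 - 0.5Q gives P = 359/2 - (1/4)q_R, so π_R = (359/2 - (1/4)q_R)q_R - 89q_R.
The leader's first-order condition 181/2 - (1/2)q_R = 0 yields q_R = 181.
Then q_X = (181 - (1/2)·181) = 181/2.

90.50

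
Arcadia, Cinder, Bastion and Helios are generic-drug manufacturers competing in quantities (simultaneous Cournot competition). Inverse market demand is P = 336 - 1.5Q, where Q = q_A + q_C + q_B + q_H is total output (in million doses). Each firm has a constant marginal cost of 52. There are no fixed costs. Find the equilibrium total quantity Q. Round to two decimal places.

Each firm earns π_i = (336 - 1.5Q)q_i - 52q_i.
Setting ∂π_i/∂q_i = 0 with rivals' quantities fixed: 284 - 3q_i - (3/2)·Σ_{j≠i} q_j = 0.
With identical firms every q_j equals q_i, so Σ_{j≠i} q_j = 3q_i and 284 = (15/2)q_i, giving q_i = 568/15.
Total output Q = 568/15 + 568/15 + 568/15 + 568/15 = 151.4667.

151.47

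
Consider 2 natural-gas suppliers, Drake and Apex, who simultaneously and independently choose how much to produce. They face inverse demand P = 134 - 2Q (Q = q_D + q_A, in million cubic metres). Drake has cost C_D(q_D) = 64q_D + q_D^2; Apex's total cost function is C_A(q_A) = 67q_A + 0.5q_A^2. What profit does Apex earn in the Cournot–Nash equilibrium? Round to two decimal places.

Drake's profit: π_D = (134 - 2Q)q_D - (64q_D + q_D²). Setting ∂π_D/∂q_D = 0: 70 - 6q_D - 2(q_A) = 0.
Apex's profit: π_A = (134 - 2Q)q_A - (67q_A + (1/2)q_A²). Setting ∂π_A/∂q_A = 0: 67 - 5q_A - 2(q_D) = 0.
So q_D = (70 - 2q_A)/6 and q_A = (67 - 2q_D)/5.
Solving the pair: q_D = 108/13, q_A = 131/13.
Price P = 134 - 2·(239/13) = 1264/13.
Apex's profit: (1264/13)·(131/13) - 67·(131/13) - (1/2)(131/13)² = 253.8609.

253.86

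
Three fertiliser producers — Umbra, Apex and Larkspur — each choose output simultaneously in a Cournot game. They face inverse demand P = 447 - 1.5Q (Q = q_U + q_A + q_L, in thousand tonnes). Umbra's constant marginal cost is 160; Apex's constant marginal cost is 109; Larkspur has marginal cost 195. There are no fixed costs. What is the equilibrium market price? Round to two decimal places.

Umbra's profit: π_U = (447 - 1.5Q)q_U - (160q_U). Setting ∂π_U/∂q_U = 0: 287 - 3q_U - (3/2)(q_A + q_L) = 0.
Apex's first-order condition: 338 - 3q_A - (3/2)(q_U + q_L) = 0.
Larkspur's profit: π_L = (447 - 1.5Q)q_L - (195q_L). Setting ∂π_L/∂q_L = 0: 252 - 3q_L - (3/2)(q_U + q_A) = 0.
Summing all 3 equations gives 877 − 6Q = 0, hence Q = 877/6.
Back-substituting: q_U = (287 − 877/4)/(3/2) = 271/6, q_A = (338 − 877/4)/(3/2) = 475/6, q_L = (252 − 877/4)/(3/2) = 131/6.
Total output Q = 877/6, so price P = 447 - (3/2)·(877/6) = 911/4.

227.75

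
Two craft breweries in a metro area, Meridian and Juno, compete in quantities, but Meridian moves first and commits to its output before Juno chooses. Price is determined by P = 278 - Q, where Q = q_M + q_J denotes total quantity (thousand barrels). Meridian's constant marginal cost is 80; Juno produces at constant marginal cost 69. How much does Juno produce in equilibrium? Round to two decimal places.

The follower Juno best-responds to any q_M: π_J = (278 - Q)q_J - 69q_J.
Setting the follower's marginal profit to zero, 209 - q_M - 2q_J = 0, i.e. q_J = (209 - q_M)/2.
Meridian substitutes q_J(q_M) into its own profit: π_M = q_M(278 - q_M - (209 - q_M)/2) - 80q_M = (347/2 - (1/2)q_M)q_M - 80q_M.
Leader FOC: 187/2 - q_M = 0, so q_M = 187/2.
Then q_J = (209 - 187/2)/2 = 231/4.

57.75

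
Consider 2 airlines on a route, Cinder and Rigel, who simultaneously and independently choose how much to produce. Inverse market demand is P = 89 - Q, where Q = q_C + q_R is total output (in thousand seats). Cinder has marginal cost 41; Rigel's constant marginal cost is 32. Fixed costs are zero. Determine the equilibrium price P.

54

Cinder's profit: π_C = (89 - Q)q_C - (41q_C). Setting ∂π_C/∂q_C = 0: 48 - 2q_C - (q_R) = 0.
Rigel's first-order condition: 57 - 2q_R - (q_C) = 0.
So q_C = (48 - q_R)/2 and q_R = (57 - q_C)/2.
Substituting one into the other gives q_C = 13 and q_R = 22.
Total output Q = 35, so price P = 89 - 35 = 54.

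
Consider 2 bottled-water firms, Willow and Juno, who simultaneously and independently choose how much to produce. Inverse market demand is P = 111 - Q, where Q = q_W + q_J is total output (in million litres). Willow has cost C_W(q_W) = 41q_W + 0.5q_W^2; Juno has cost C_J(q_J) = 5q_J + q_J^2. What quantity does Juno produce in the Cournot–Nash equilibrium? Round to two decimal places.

22.55

Willow's profit: π_W = (111 - Q)q_W - (41q_W + (1/2)q_W²). Setting ∂π_W/∂q_W = 0: 70 - 3q_W - (q_J) = 0.
Juno's first-order condition: 106 - 4q_J - (q_W) = 0.
Best responses: q_W = (70 - q_J)/3, q_J = (106 - q_W)/4.
Solving the pair: q_W = 174/11, q_J = 248/11.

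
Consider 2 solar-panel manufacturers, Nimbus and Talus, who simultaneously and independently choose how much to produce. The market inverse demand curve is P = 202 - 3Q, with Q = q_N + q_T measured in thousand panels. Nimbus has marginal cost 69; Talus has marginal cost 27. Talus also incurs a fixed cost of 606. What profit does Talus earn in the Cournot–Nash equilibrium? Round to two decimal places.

Nimbus's profit: π_N = (202 - 3Q)q_N - (69q_N). Setting ∂π_N/∂q_N = 0: 133 - 6q_N - 3(q_T) = 0.
Talus's first-order condition: 175 - 6q_T - 3(q_N) = 0.
Best responses: q_N = (133 - 3q_T)/6, q_T = (175 - 3q_N)/6.
Substituting one into the other gives q_N = 91/9 and q_T = 217/9.
Price P = 202 - 3·(308/9) = 298/3.
Talus's profit: (298/3 - 27)·(217/9) - 606 = 1138.0370.

1138.04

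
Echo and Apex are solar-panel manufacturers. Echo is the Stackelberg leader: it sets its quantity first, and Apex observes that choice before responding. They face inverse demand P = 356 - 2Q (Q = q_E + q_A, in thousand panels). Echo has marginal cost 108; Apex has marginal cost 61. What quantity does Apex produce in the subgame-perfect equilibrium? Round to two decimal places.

48.63

The follower Apex best-responds to any q_E: π_A = (356 - 2Q)q_A - 61q_A.
Follower FOC: 295 - 2q_E - 4q_A = 0, so q_A(q_E) = (295 - 2q_E)/4.
Echo substitutes q_A(q_E) into its own profit: π_E = q_E(356 - 2q_E - (295 - 2q_E)/2) - 108q_E = (417/2 - q_E)q_E - 108q_E.
Maximising: ∂π_E/∂q_E = 201/2 - 2q_E = 0, giving q_E = 201/4.
Then q_A = (295 - 2·(201/4))/4 = 389/8.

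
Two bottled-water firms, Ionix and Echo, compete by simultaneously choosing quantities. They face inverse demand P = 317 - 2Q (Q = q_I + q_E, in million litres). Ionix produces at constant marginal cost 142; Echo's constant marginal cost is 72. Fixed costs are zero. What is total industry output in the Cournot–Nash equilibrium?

Ionix's profit: π_I = (317 - 2Q)q_I - (142q_I). Setting ∂π_I/∂q_I = 0: 175 - 4q_I - 2(q_E) = 0.
Echo's profit: π_E = (317 - 2Q)q_E - (72q_E). Setting ∂π_E/∂q_E = 0: 245 - 4q_E - 2(q_I) = 0.
So q_I = (175 - 2q_E)/4 and q_E = (245 - 2q_I)/4.
Solving the pair: q_I = 35/2, q_E = 105/2.
Total output Q = 35/2 + 105/2 = 70.

70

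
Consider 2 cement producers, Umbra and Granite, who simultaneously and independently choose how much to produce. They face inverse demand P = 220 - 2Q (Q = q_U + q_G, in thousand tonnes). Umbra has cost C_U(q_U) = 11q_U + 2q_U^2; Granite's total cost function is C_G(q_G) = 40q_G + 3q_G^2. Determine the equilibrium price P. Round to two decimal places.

147.58

Umbra's profit: π_U = (220 - 2Q)q_U - (11q_U + 2q_U²). Setting ∂π_U/∂q_U = 0: 209 - 8q_U - 2(q_G) = 0.
Granite's profit: π_G = (220 - 2Q)q_G - (40q_G + 3q_G²). Setting ∂π_G/∂q_G = 0: 180 - 10q_G - 2(q_U) = 0.
So q_U = (209 - 2q_G)/8 and q_G = (180 - 2q_U)/10.
Substituting one into the other gives q_U = 865/38 and q_G = 511/38.
Total output Q = 688/19, so price P = 220 - 2·(688/19) = 147.5789.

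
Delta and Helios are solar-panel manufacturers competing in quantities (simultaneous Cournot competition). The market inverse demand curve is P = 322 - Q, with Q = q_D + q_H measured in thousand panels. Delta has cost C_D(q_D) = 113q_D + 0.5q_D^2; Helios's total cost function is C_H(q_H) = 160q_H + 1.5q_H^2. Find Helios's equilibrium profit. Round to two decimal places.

Delta's profit: π_D = (322 - Q)q_D - (113q_D + (1/2)q_D²). Setting ∂π_D/∂q_D = 0: 209 - 3q_D - (q_H) = 0.
Helios's profit: π_H = (322 - Q)q_H - (160q_H + (3/2)q_H²). Setting ∂π_H/∂q_H = 0: 162 - 5q_H - (q_D) = 0.
Best responses: q_D = (209 - q_H)/3, q_H = (162 - q_D)/5.
Substituting one into the other gives q_D = 883/14 and q_H = 277/14.
Price P = 322 - 580/7 = 1674/7.
Helios's profit: (1674/7)·(277/14) - 160·(277/14) - (3/2)(277/14)² = 978.6862.

978.69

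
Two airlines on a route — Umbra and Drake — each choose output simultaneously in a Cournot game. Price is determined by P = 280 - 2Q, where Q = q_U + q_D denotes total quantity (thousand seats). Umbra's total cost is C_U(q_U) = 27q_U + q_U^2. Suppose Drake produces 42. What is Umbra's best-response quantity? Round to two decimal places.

With the rival's output fixed at 42, Umbra's profit is π_U = (280 - 2·42 - 2q_U)q_U - (27q_U + q_U²) = (196 - 2q_U)q_U - (27q_U + q_U²).
∂π_U/∂q_U = 169 - 6q_U = 0, so q_U = 169/6.

28.17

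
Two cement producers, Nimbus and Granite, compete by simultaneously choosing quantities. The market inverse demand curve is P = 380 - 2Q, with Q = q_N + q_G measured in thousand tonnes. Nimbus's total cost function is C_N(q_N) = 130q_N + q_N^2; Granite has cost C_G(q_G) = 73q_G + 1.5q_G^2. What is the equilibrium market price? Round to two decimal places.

249.58

Nimbus's profit: π_N = (380 - 2Q)q_N - (130q_N + q_N²). Setting ∂π_N/∂q_N = 0: 250 - 6q_N - 2(q_G) = 0.
Granite's profit: π_G = (380 - 2Q)q_G - (73q_G + (3/2)q_G²). Setting ∂π_G/∂q_G = 0: 307 - 7q_G - 2(q_N) = 0.
So q_N = (250 - 2q_G)/6 and q_G = (307 - 2q_N)/7.
Substituting one into the other gives q_N = 568/19 and q_G = 671/19.
Total output Q = 1239/19, so price P = 380 - 2·(1239/19) = 249.5789.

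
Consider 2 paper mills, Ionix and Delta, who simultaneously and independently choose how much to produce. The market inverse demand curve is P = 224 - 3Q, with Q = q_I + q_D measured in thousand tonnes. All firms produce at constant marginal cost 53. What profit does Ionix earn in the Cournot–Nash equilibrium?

1083

A representative firm's profit is π_i = q_i(224 - 3Q) - 53q_i.
Setting ∂π_i/∂q_i = 0 with rivals' quantities fixed: 171 - 6q_i - 3q_j = 0.
With identical firms every q_j equals q_i, so q_j = q_i and 171 = 9q_i, giving q_i = 19.
Price P = 224 - 3·38 = 110.
Ionix's profit: (110 - 53)·19 = 1083.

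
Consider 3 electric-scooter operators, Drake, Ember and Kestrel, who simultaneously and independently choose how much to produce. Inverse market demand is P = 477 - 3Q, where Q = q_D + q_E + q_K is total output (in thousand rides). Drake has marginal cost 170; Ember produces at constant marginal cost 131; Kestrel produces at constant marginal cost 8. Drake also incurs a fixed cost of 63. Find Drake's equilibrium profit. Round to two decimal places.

Drake's profit: π_D = (477 - 3Q)q_D - (170q_D). Setting ∂π_D/∂q_D = 0: 307 - 6q_D - 3(q_E + q_K) = 0.
Ember's first-order condition: 346 - 6q_E - 3(q_D + q_K) = 0.
Kestrel's profit: π_K = (477 - 3Q)q_K - (8q_K). Setting ∂π_K/∂q_K = 0: 469 - 6q_K - 3(q_D + q_E) = 0.
Adding the 3 conditions: 1122 − 6Q − 6Q = 0, i.e. Q = 187/2.
Back-substituting: q_D = (307 − 561/2)/3 = 53/6, q_E = (346 − 561/2)/3 = 131/6, q_K = (469 − 561/2)/3 = 377/6.
Price P = 477 - 3·(187/2) = 393/2.
Drake's profit: (393/2 - 170)·(53/6) - 63 = 171.0833.

171.08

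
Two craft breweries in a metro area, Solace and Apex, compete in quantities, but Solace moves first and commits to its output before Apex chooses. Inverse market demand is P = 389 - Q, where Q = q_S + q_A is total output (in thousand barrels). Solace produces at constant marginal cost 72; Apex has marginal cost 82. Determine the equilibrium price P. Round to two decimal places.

The follower Apex best-responds to any q_S: π_A = (389 - Q)q_A - 82q_A.
∂π_A/∂q_A = 307 - q_S - 2q_A = 0 gives the reaction function q_A = (307 - q_S)/2.
Solace substitutes q_A(q_S) into its own profit: π_S = q_S(389 - q_S - (307 - q_S)/2) - 72q_S = (471/2 - (1/2)q_S)q_S - 72q_S.
Leader FOC: 327/2 - q_S = 0, so q_S = 327/2.
Then q_A = (307 - 327/2)/2 = 287/4.
Total output Q = 941/4, so price P = 389 - 941/4 = 615/4.

153.75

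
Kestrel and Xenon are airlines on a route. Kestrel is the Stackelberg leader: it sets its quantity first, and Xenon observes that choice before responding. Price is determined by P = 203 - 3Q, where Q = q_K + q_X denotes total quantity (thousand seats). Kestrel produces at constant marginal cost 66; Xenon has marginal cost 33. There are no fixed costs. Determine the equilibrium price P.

92

Solve by backward induction. Given q_K, the follower Xenon maximises π_X = (203 - 3q_K - 3q_X)q_X - 33q_X.
Follower FOC: 170 - 3q_K - 6q_X = 0, so q_X(q_K) = (170 - 3q_K)/6.
Kestrel substitutes q_X(q_K) into its own profit: π_K = q_K(203 - 3q_K - (170 - 3q_K)/2) - 66q_K = (118 - (3/2)q_K)q_K - 66q_K.
The leader's first-order condition 52 - 3q_K = 0 yields q_K = 52/3.
Then q_X = (170 - 3·(52/3))/6 = 59/3.
Total output Q = 37, so price P = 203 - 3·37 = 92.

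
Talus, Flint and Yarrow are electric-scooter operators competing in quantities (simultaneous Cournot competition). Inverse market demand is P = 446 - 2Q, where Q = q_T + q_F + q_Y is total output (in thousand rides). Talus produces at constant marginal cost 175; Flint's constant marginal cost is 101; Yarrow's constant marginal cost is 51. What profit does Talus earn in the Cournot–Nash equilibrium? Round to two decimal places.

166.53

Talus's profit: π_T = (446 - 2Q)q_T - (175q_T). Setting ∂π_T/∂q_T = 0: 271 - 4q_T - 2(q_F + q_Y) = 0.
Flint's profit: π_F = (446 - 2Q)q_F - (101q_F). Setting ∂π_F/∂q_F = 0: 345 - 4q_F - 2(q_T + q_Y) = 0.
Yarrow's first-order condition: 395 - 4q_Y - 2(q_T + q_F) = 0.
Adding the 3 conditions: 1011 − 4Q − 4Q = 0, i.e. Q = 1011/8.
Back-substituting: q_T = (271 − 1011/4)/2 = 73/8, q_F = (345 − 1011/4)/2 = 369/8, q_Y = (395 − 1011/4)/2 = 569/8.
Price P = 446 - 2·(1011/8) = 773/4.
Talus's profit: (773/4 - 175)·(73/8) = 166.5313.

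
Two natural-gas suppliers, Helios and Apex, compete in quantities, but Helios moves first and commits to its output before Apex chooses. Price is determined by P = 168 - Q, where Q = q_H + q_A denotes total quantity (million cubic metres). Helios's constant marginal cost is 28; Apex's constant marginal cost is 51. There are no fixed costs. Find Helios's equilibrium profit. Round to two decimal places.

3321.13

Solve by backward induction. Given q_H, the follower Apex maximises π_A = (168 - q_H - q_A)q_A - 51q_A.
Follower FOC: 117 - q_H - 2q_A = 0, so q_A(q_H) = (117 - q_H)/2.
The leader anticipates this reaction. Substituting into P = 168 - Q gives P = 219/2 - (1/2)q_H, so π_H = (219/2 - (1/2)q_H)q_H - 28q_H.
The leader's first-order condition 163/2 - q_H = 0 yields q_H = 163/2.
Then q_A = (117 - 163/2)/2 = 71/4.
Price P = 168 - 397/4 = 275/4.
Helios's profit: (275/4 - 28)·(163/2) = 3321.1250.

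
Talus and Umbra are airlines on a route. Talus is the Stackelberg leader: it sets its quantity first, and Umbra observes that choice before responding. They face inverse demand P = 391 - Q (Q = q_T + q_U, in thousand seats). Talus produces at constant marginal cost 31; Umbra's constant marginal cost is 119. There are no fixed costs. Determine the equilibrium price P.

143

The follower Umbra best-responds to any q_T: π_U = (391 - Q)q_U - 119q_U.
Setting the follower's marginal profit to zero, 272 - q_T - 2q_U = 0, i.e. q_U = (272 - q_T)/2.
Talus substitutes q_U(q_T) into its own profit: π_T = q_T(391 - q_T - (272 - q_T)/2) - 31q_T = (255 - (1/2)q_T)q_T - 31q_T.
Leader FOC: 224 - q_T = 0, so q_T = 224.
Then q_U = (272 - 224)/2 = 24.
Total output Q = 248, so price P = 391 - 248 = 143.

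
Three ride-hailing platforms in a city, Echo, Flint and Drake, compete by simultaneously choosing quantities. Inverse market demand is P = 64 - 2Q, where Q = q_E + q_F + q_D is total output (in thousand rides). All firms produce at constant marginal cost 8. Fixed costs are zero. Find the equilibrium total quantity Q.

21

A representative firm's profit is π_i = q_i(64 - 2Q) - 8q_i.
Setting ∂π_i/∂q_i = 0 with rivals' quantities fixed: 56 - 4q_i - 2·Σ_{j≠i} q_j = 0.
By symmetry each firm produces the same amount; substituting Σ_{j≠i} q_j = 2q_i yields q_i = 56/8 = 7.
Total output Q = 7 + 7 + 7 = 21.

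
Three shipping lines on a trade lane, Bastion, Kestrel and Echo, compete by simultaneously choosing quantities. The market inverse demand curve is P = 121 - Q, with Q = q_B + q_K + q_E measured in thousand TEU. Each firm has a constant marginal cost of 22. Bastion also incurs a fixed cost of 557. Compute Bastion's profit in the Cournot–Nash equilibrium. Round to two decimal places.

55.56

Each firm earns π_i = (121 - Q)q_i - 22q_i.
Setting ∂π_i/∂q_i = 0 with rivals' quantities fixed: 99 - 2q_i - Σ_{j≠i} q_j = 0.
With identical firms every q_j equals q_i, so Σ_{j≠i} q_j = 2q_i and 99 = 4q_i, giving q_i = 99/4.
Price P = 121 - 297/4 = 187/4.
Bastion's profit: (187/4 - 22)·(99/4) - 557 = 889/16.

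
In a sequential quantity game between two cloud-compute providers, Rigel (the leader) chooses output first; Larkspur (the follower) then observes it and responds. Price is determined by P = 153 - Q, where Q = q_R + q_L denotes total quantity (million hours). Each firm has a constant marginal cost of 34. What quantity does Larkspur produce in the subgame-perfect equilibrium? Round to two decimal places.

29.75

Solve by backward induction. Given q_R, the follower Larkspur maximises π_L = (153 - q_R - q_L)q_L - 34q_L.
Follower FOC: 119 - q_R - 2q_L = 0, so q_L(q_R) = (119 - q_R)/2.
The leader anticipates this reaction. Substituting into P = 153 - Q gives P = 187/2 - (1/2)q_R, so π_R = (187/2 - (1/2)q_R)q_R - 34q_R.
Maximising: ∂π_R/∂q_R = 119/2 - q_R = 0, giving q_R = 119/2.
Then q_L = (119 - 119/2)/2 = 119/4.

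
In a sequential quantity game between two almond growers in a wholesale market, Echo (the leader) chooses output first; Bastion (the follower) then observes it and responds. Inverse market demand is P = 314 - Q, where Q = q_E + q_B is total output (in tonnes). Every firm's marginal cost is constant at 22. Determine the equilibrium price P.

Solve by backward induction. Given q_E, the follower Bastion maximises π_B = (314 - q_E - q_B)q_B - 22q_B.
Follower FOC: 292 - q_E - 2q_B = 0, so q_B(q_E) = (292 - q_E)/2.
Echo substitutes q_B(q_E) into its own profit: π_E = q_E(314 - q_E - (292 - q_E)/2) - 22q_E = (168 - (1/2)q_E)q_E - 22q_E.
Leader FOC: 146 - q_E = 0, so q_E = 146.
Then q_B = (292 - 146)/2 = 73.
Total output Q = 219, so price P = 314 - 219 = 95.

95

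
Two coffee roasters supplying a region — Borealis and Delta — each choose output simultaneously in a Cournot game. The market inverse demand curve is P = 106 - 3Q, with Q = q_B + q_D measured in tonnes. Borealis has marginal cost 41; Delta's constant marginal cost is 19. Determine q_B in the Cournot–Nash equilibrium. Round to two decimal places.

4.78

Borealis's profit: π_B = (106 - 3Q)q_B - (41q_B). Setting ∂π_B/∂q_B = 0: 65 - 6q_B - 3(q_D) = 0.
Delta's first-order condition: 87 - 6q_D - 3(q_B) = 0.
So q_B = (65 - 3q_D)/6 and q_D = (87 - 3q_B)/6.
Substituting one into the other gives q_B = 43/9 and q_D = 109/9.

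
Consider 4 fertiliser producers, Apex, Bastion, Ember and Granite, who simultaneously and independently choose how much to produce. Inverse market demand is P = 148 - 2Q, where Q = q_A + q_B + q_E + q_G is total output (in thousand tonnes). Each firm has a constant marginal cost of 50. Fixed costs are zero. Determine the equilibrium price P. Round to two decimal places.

Each firm earns π_i = (148 - 2Q)q_i - 50q_i.
First-order condition (treating rivals' output as given): 98 - 4q_i - 2·Σ_{j≠i} q_j = 0.
With identical firms every q_j equals q_i, so Σ_{j≠i} q_j = 3q_i and 98 = 10q_i, giving q_i = 49/5.
Total output Q = 196/5, so price P = 148 - 2·(196/5) = 348/5.

69.60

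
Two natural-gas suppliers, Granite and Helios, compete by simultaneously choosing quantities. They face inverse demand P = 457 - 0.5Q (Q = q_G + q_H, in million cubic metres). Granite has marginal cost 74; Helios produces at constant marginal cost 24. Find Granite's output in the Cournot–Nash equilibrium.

Granite's profit: π_G = (457 - 0.5Q)q_G - (74q_G). Setting ∂π_G/∂q_G = 0: 383 - q_G - (1/2)(q_H) = 0.
Helios's profit: π_H = (457 - 0.5Q)q_H - (24q_H). Setting ∂π_H/∂q_H = 0: 433 - q_H - (1/2)(q_G) = 0.
So q_G = (383 - (1/2)q_H) and q_H = (433 - (1/2)q_G).
Substituting one into the other gives q_G = 222 and q_H = 322.

222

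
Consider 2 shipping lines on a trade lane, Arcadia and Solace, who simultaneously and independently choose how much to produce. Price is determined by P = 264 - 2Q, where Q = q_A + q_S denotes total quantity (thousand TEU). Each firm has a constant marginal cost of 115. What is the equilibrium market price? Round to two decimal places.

A representative firm's profit is π_i = q_i(264 - 2Q) - 115q_i.
Setting ∂π_i/∂q_i = 0 with rivals' quantities fixed: 149 - 4q_i - 2q_j = 0.
With identical firms every q_j equals q_i, so q_j = q_i and 149 = 6q_i, giving q_i = 149/6.
Total output Q = 149/3, so price P = 264 - 2·(149/3) = 494/3.

164.67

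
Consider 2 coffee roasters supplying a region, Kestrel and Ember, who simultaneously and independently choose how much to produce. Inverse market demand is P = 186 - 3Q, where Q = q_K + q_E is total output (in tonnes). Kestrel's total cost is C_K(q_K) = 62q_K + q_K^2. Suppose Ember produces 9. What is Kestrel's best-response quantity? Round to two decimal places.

12.13

With the rival's output fixed at 9, Kestrel's profit is π_K = (186 - 3·9 - 3q_K)q_K - (62q_K + q_K²) = (159 - 3q_K)q_K - (62q_K + q_K²).
∂π_K/∂q_K = 97 - 8q_K = 0, so q_K = 97/8.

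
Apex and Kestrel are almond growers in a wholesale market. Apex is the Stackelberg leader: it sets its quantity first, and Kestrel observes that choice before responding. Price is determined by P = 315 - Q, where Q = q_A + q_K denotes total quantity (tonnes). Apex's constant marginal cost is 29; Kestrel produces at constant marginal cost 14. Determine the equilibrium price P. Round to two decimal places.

The follower Kestrel best-responds to any q_A: π_K = (315 - Q)q_K - 14q_K.
Follower FOC: 301 - q_A - 2q_K = 0, so q_K(q_A) = (301 - q_A)/2.
The leader anticipates this reaction. Substituting into P = 315 - Q gives P = 329/2 - (1/2)q_A, so π_A = (329/2 - (1/2)q_A)q_A - 29q_A.
Leader FOC: 271/2 - q_A = 0, so q_A = 271/2.
Then q_K = (301 - 271/2)/2 = 331/4.
Total output Q = 873/4, so price P = 315 - 873/4 = 387/4.

96.75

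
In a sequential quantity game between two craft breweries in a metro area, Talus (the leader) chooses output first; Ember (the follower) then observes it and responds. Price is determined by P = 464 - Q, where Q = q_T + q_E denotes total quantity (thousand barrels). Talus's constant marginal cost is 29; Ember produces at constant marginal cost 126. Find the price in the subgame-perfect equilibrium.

The follower Ember best-responds to any q_T: π_E = (464 - Q)q_E - 126q_E.
Setting the follower's marginal profit to zero, 338 - q_T - 2q_E = 0, i.e. q_E = (338 - q_T)/2.
The leader anticipates this reaction. Substituting into P = 464 - Q gives P = 295 - (1/2)q_T, so π_T = (295 - (1/2)q_T)q_T - 29q_T.
Leader FOC: 266 - q_T = 0, so q_T = 266.
Then q_E = (338 - 266)/2 = 36.
Total output Q = 302, so price P = 464 - 302 = 162.

162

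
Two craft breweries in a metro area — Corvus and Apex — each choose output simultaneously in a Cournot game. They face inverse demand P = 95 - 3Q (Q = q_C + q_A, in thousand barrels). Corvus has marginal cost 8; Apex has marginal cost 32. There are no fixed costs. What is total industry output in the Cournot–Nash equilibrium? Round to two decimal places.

16.67

Corvus's profit: π_C = (95 - 3Q)q_C - (8q_C). Setting ∂π_C/∂q_C = 0: 87 - 6q_C - 3(q_A) = 0.
Apex's profit: π_A = (95 - 3Q)q_A - (32q_A). Setting ∂π_A/∂q_A = 0: 63 - 6q_A - 3(q_C) = 0.
So q_C = (87 - 3q_A)/6 and q_A = (63 - 3q_C)/6.
Solving the pair: q_C = 37/3, q_A = 13/3.
Total output Q = 37/3 + 13/3 = 50/3.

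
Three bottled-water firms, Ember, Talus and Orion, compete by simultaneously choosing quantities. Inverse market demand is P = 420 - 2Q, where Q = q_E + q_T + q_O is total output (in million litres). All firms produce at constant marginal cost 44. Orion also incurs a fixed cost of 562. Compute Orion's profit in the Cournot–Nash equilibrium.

3856

Each firm earns π_i = (420 - 2Q)q_i - 44q_i.
Setting ∂π_i/∂q_i = 0 with rivals' quantities fixed: 376 - 4q_i - 2·Σ_{j≠i} q_j = 0.
By symmetry each firm produces the same amount; substituting Σ_{j≠i} q_j = 2q_i yields q_i = 376/8 = 47.
Price P = 420 - 2·141 = 138.
Orion's profit: (138 - 44)·47 - 562 = 3856.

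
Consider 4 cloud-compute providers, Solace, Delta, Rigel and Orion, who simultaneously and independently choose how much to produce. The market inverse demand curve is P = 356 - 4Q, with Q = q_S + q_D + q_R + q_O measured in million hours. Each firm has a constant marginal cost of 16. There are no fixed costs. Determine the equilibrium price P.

84

A representative firm's profit is π_i = q_i(356 - 4Q) - 16q_i.
First-order condition (treating rivals' output as given): 340 - 8q_i - 4·Σ_{j≠i} q_j = 0.
With identical firms every q_j equals q_i, so Σ_{j≠i} q_j = 3q_i and 340 = 20q_i, giving q_i = 17.
Total output Q = 68, so price P = 356 - 4·68 = 84.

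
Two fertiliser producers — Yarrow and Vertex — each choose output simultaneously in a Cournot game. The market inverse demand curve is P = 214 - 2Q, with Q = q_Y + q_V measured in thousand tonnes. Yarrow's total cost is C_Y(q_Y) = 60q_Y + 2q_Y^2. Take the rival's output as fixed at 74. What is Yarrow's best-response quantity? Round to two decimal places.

0.75

With the rival's output fixed at 74, Yarrow's profit is π_Y = (214 - 2·74 - 2q_Y)q_Y - (60q_Y + 2q_Y²) = (66 - 2q_Y)q_Y - (60q_Y + 2q_Y²).
∂π_Y/∂q_Y = 6 - 8q_Y = 0, so q_Y = 3/4.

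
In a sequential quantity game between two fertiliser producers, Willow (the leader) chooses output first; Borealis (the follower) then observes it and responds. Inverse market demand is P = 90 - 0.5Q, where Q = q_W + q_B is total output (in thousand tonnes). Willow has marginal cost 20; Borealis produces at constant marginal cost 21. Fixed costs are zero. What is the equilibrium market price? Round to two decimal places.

The follower Borealis best-responds to any q_W: π_B = (90 - 0.5Q)q_B - 21q_B.
Setting the follower's marginal profit to zero, 69 - (1/2)q_W - q_B = 0, i.e. q_B = (69 - (1/2)q_W).
The leader anticipates this reaction. Substituting into P = 90 - 0.5Q gives P = 111/2 - (1/4)q_W, so π_W = (111/2 - (1/4)q_W)q_W - 20q_W.
The leader's first-order condition 71/2 - (1/2)q_W = 0 yields q_W = 71.
Then q_B = (69 - (1/2)·71) = 67/2.
Total output Q = 209/2, so price P = 90 - (1/2)·(209/2) = 151/4.

37.75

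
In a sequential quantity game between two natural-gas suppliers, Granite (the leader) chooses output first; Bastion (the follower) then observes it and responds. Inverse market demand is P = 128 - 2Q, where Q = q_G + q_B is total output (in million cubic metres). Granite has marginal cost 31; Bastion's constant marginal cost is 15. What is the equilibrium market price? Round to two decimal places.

The follower Bastion best-responds to any q_G: π_B = (128 - 2Q)q_B - 15q_B.
∂π_B/∂q_B = 113 - 2q_G - 4q_B = 0 gives the reaction function q_B = (113 - 2q_G)/4.
The leader anticipates this reaction. Substituting into P = 128 - 2Q gives P = 143/2 - q_G, so π_G = (143/2 - q_G)q_G - 31q_G.
Leader FOC: 81/2 - 2q_G = 0, so q_G = 81/4.
Then q_B = (113 - 2·(81/4))/4 = 145/8.
Total output Q = 307/8, so price P = 128 - 2·(307/8) = 205/4.

51.25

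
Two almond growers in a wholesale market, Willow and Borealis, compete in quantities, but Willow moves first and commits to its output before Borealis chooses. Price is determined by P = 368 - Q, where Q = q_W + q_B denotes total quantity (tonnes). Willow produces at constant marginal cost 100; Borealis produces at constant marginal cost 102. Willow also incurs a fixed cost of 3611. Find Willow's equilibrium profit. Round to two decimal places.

The follower Borealis best-responds to any q_W: π_B = (368 - Q)q_B - 102q_B.
Follower FOC: 266 - q_W - 2q_B = 0, so q_B(q_W) = (266 - q_W)/2.
Willow substitutes q_B(q_W) into its own profit: π_W = q_W(368 - q_W - (266 - q_W)/2) - 100q_W = (235 - (1/2)q_W)q_W - 100q_W.
The leader's first-order condition 135 - q_W = 0 yields q_W = 135.
Then q_B = (266 - 135)/2 = 131/2.
Price P = 368 - 401/2 = 335/2.
Willow's profit: (335/2 - 100)·135 - 3611 = 5501.5000.

5501.50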